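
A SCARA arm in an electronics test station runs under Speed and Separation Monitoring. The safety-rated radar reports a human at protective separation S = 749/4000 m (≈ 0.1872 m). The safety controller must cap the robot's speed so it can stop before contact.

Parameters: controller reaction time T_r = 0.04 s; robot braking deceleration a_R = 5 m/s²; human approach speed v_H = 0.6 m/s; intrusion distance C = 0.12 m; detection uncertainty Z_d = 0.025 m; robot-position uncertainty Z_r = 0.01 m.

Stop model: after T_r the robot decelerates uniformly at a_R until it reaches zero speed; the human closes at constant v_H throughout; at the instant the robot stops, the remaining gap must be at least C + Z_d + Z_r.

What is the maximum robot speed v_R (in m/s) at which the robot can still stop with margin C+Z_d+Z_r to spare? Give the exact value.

v_R_max = 1/20 m/s = 0.0500 m/s

quadratic (1/10)·v² + (4/25)·v + (-33/4000) = 0
  disc = (4/25)² − 4·(1/10)·(-33/4000) = 289/10000 ; √disc = 17/100
  v_R = (−(4/25) + 17/100) / (2·(1/10)) = 1/20 m/s
check:
stop time T_s = (1/20)/5 = 0.0100 s
reaction-phase robot travel = 0.0500·0.0400 = 0.0020 m
braking distance = 0.0500²/(2·5.0000) = 0.0003 m
human closes 0.6000·0.0500 = 0.0300 m
C+Z_d+Z_r = 0.1200+0.0250+0.0100 = 0.1550 m
sum ≈ 0.0020+0.0003+0.0300+0.1550 ≈ 0.1872 m = S ✓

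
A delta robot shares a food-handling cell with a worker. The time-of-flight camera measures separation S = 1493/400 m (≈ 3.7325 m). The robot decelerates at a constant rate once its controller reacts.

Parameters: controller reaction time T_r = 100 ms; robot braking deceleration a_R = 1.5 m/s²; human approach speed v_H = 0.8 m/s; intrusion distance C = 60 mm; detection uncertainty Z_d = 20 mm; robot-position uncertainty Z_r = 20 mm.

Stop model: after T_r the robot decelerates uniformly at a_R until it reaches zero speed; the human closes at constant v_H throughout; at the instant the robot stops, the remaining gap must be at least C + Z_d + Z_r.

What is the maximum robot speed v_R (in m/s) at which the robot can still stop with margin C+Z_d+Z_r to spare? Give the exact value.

quadratic (1/3)·v² + (19/30)·v + (-1421/400) = 0
  disc = (19/30)² − 4·(1/3)·(-1421/400) = 1156/225 ; √disc = 34/15
  v_R = (−(19/30) + 34/15) / (2·(1/3)) = 49/20 m/s
check:
braking lasts T_s = (49/20)/(3/2) = 1.6333 s
robot in T_r: 2.4500·0.1000 = 0.2450 m
robot under decel: 2.4500²/(2·1.5000) = 2.0008 m
human closes 0.8000·1.7333 = 1.3867 m
C+Z_d+Z_r = 0.0600+0.0200+0.0200 = 0.1000 m
sum ≈ 0.2450+2.0008+1.3867+0.1000 ≈ 3.7325 m = S ✓

v_R_max = 49/20 m/s = 2.4500 m/s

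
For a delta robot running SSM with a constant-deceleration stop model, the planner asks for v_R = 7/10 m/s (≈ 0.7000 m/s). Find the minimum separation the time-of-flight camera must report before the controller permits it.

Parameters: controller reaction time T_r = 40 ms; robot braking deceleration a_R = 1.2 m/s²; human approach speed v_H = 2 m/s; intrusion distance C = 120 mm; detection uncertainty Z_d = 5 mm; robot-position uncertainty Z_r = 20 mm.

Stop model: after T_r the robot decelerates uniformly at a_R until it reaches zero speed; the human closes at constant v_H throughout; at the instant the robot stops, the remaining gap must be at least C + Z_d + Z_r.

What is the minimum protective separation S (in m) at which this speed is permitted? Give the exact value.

S_min = 9743/6000 m = 1.6238 m

T_s = v_R/a_R = (7/10)/(6/5) = 0.5833 s
robot in T_r: 0.7000·0.0400 = 0.0280 m
braking distance = 0.7000²/(2·1.2000) = 0.2042 m
human closes 2.0000·0.6233 = 1.2467 m
C+Z_d+Z_r = 0.1200+0.0050+0.0200 = 0.1450 m
S_min ≈ 0.0280+0.2042+1.2467+0.1450  ⇒  S_min = 9743/6000 m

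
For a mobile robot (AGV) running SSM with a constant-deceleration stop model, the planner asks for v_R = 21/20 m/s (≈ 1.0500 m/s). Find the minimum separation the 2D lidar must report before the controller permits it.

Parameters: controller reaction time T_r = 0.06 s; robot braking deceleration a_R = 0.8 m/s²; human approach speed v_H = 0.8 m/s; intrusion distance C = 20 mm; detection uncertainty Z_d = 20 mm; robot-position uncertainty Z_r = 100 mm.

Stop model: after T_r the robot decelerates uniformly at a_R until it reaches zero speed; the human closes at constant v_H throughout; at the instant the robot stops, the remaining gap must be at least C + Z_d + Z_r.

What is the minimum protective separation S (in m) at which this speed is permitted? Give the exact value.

S_min = 31841/16000 m = 1.9901 m

stop time T_s = (21/20)/(4/5) = 1.3125 s
reaction-phase robot travel = 1.0500·0.0600 = 0.0630 m
braking distance = 1.0500²/(2·0.8000) = 0.6891 m
person approaches 0.8000·(0.0600+1.3125) = 1.0980 m
residual clearance needed = 0.0200+0.0200+0.1000 = 0.1400 m
S_min ≈ 0.0630+0.6891+1.0980+0.1400  ⇒  S_min = 31841/16000 m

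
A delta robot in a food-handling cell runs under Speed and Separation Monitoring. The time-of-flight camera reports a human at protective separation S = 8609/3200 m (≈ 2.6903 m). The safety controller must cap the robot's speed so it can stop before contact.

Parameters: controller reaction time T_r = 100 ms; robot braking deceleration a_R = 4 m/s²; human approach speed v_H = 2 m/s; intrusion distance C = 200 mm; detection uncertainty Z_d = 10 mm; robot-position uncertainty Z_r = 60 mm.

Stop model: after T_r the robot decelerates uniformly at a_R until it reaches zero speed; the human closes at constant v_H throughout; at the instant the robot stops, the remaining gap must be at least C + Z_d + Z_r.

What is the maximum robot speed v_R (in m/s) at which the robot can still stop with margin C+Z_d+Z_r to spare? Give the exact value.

collect terms ⇒ (1/8)·v_R² + (3/5)·v_R + (-1421/640) = 0
  disc = (3/5)² − 4·(1/8)·(-1421/640) = 9409/6400 ; √disc = 97/80
  v_R = (−(3/5) + 97/80) / (2·(1/8)) = 49/20 m/s
check:
stop time T_s = (49/20)/4 = 0.6125 s
robot covers v_R·T_r = 2.4500·0.1000 = 0.2450 m before braking
robot under decel: 2.4500²/(2·4.0000) = 0.7503 m
human over T_r+T_s: 2.0000·(0.1000+0.6125) = 1.4250 m
C+Z_d+Z_r = 0.2000+0.0100+0.0600 = 0.2700 m
sum ≈ 0.2450+0.7503+1.4250+0.2700 ≈ 2.6903 m = S ✓

v_R_max = 49/20 m/s = 2.4500 m/s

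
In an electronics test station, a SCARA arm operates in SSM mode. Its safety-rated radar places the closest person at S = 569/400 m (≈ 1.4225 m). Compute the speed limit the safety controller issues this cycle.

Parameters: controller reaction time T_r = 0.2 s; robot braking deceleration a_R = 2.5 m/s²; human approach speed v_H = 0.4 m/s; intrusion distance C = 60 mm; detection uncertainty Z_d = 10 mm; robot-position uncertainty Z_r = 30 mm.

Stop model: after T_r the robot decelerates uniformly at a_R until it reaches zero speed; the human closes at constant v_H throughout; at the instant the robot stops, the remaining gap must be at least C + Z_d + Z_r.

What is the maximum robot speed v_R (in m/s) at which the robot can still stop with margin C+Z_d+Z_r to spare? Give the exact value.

quadratic (1/5)·v² + (9/25)·v + (-497/400) = 0
  disc = (9/25)² − 4·(1/5)·(-497/400) = 2809/2500 ; √disc = 53/50
  v_R = (−(9/25) + 53/50) / (2·(1/5)) = 7/4 m/s
check:
stop time T_s = (7/4)/(5/2) = 0.7000 s
robot covers v_R·T_r = 1.7500·0.2000 = 0.3500 m before braking
robot under decel: 1.7500²/(2·2.5000) = 0.6125 m
human closes 0.4000·0.9000 = 0.3600 m
residual clearance needed = 0.0600+0.0100+0.0300 = 0.1000 m
sum ≈ 0.3500+0.6125+0.3600+0.1000 ≈ 1.4225 m = S ✓

v_R_max = 7/4 m/s = 1.7500 m/s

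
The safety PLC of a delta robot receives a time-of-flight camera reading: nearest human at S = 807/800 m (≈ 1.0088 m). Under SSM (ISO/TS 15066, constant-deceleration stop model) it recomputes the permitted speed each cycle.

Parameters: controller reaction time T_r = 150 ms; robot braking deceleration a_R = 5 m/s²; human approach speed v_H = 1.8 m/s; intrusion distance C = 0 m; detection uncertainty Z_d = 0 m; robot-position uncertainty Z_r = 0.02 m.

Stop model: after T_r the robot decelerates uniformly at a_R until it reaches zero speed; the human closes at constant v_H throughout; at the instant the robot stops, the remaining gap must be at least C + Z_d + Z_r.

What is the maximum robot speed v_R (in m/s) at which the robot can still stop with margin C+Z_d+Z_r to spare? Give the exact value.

v_R_max = 23/20 m/s = 1.1500 m/s

at the boundary: (1/10)·v² + (51/100)·v + (-23/32) = 0
  disc = (51/100)² − 4·(1/10)·(-23/32) = 1369/2500 ; √disc = 37/50
  v_R = (−(51/100) + 37/50) / (2·(1/10)) = 23/20 m/s
check:
braking lasts T_s = (23/20)/5 = 0.2300 s
robot in T_r: 1.1500·0.1500 = 0.1725 m
robot covers 1.1500·0.2300 − ½·5.0000·0.2300² = 0.1323 m while stopping
human over T_r+T_s: 1.8000·(0.1500+0.2300) = 0.6840 m
C+Z_d+Z_r = 0.0000+0.0000+0.0200 = 0.0200 m
sum ≈ 0.1725+0.1323+0.6840+0.0200 ≈ 1.0088 m = S ✓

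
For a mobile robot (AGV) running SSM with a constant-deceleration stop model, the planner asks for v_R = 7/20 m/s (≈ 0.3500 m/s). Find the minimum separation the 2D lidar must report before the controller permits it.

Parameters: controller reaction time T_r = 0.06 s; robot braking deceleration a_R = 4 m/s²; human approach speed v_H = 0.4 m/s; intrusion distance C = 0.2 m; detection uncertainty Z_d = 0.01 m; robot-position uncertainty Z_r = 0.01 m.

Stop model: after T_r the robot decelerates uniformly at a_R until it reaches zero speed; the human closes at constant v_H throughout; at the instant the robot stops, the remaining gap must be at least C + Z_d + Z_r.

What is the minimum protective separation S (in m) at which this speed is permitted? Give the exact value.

T_s = v_R/a_R = (7/20)/4 = 0.0875 s
robot covers v_R·T_r = 0.3500·0.0600 = 0.0210 m before braking
braking distance = 0.3500²/(2·4.0000) = 0.0153 m
human over T_r+T_s: 0.4000·(0.0600+0.0875) = 0.0590 m
margins: 0.2000+0.0100+0.0100 = 0.2200 m
S_min ≈ 0.0210+0.0153+0.0590+0.2200  ⇒  S_min = 1009/3200 m

S_min = 1009/3200 m = 0.3153 m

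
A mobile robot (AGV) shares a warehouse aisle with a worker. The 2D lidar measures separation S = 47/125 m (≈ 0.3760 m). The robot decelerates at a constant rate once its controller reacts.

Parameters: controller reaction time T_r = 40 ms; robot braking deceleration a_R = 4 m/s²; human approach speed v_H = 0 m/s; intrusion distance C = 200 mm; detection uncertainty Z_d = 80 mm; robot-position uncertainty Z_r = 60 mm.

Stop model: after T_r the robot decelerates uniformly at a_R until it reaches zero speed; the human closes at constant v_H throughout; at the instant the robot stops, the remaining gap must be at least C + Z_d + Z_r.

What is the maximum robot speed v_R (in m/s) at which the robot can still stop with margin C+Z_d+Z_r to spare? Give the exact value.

v_R_max = 2/5 m/s = 0.4000 m/s

at the boundary: (1/8)·v² + (1/25)·v + (-9/250) = 0
  disc = (1/25)² − 4·(1/8)·(-9/250) = 49/2500 ; √disc = 7/50
  v_R = (−(1/25) + 7/50) / (2·(1/8)) = 2/5 m/s
check:
braking lasts T_s = (2/5)/4 = 0.1000 s
robot covers v_R·T_r = 0.4000·0.0400 = 0.0160 m before braking
robot under decel: 0.4000²/(2·4.0000) = 0.0200 m
person approaches 0.0000·(0.0400+0.1000) = 0.0000 m
residual clearance needed = 0.2000+0.0800+0.0600 = 0.3400 m
sum ≈ 0.0160+0.0200+0.0000+0.3400 ≈ 0.3760 m = S ✓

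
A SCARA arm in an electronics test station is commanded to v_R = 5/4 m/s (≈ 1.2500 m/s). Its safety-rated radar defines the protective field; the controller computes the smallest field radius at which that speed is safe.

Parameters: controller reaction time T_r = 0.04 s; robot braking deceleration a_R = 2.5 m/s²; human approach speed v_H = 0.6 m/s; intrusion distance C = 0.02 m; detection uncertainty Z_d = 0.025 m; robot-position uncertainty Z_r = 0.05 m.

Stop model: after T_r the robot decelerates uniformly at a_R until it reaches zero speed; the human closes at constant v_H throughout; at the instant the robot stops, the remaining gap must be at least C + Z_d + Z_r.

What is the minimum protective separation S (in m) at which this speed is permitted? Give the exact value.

S_min = 1563/2000 m = 0.7815 m

stop time T_s = (5/4)/(5/2) = 0.5000 s
robot covers v_R·T_r = 1.2500·0.0400 = 0.0500 m before braking
braking distance = 1.2500²/(2·2.5000) = 0.3125 m
human over T_r+T_s: 0.6000·(0.0400+0.5000) = 0.3240 m
C+Z_d+Z_r = 0.0200+0.0250+0.0500 = 0.0950 m
S_min ≈ 0.0500+0.3125+0.3240+0.0950  ⇒  S_min = 1563/2000 m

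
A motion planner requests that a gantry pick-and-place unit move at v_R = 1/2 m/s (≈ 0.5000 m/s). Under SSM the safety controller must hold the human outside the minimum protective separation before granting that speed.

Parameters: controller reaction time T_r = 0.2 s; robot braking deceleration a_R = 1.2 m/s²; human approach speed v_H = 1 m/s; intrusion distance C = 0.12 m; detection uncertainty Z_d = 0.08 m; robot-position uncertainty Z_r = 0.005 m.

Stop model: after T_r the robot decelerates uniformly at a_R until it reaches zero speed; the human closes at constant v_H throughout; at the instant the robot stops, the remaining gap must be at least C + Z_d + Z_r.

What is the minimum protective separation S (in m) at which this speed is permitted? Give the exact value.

stop time T_s = (1/2)/(6/5) = 0.4167 s
robot in T_r: 0.5000·0.2000 = 0.1000 m
braking distance = 0.5000²/(2·1.2000) = 0.1042 m
human over T_r+T_s: 1.0000·(0.2000+0.4167) = 0.6167 m
residual clearance needed = 0.1200+0.0800+0.0050 = 0.2050 m
S_min ≈ 0.1000+0.1042+0.6167+0.2050  ⇒  S_min = 1231/1200 m

S_min = 1231/1200 m = 1.0258 m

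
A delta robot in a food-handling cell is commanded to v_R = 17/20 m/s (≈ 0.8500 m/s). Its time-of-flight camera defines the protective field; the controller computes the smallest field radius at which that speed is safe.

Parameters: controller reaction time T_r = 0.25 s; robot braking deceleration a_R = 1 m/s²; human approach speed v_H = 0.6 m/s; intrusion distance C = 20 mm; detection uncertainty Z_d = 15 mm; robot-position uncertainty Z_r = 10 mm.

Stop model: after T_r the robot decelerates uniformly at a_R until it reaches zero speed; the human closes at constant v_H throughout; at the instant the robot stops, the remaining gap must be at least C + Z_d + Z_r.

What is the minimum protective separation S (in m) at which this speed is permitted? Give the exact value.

S_min = 1023/800 m = 1.2788 m

T_s = v_R/a_R = (17/20)/1 = 0.8500 s
robot in T_r: 0.8500·0.2500 = 0.2125 m
robot under decel: 0.8500²/(2·1.0000) = 0.3613 m
person approaches 0.6000·(0.2500+0.8500) = 0.6600 m
C+Z_d+Z_r = 0.0200+0.0150+0.0100 = 0.0450 m
S_min ≈ 0.2125+0.3613+0.6600+0.0450  ⇒  S_min = 1023/800 m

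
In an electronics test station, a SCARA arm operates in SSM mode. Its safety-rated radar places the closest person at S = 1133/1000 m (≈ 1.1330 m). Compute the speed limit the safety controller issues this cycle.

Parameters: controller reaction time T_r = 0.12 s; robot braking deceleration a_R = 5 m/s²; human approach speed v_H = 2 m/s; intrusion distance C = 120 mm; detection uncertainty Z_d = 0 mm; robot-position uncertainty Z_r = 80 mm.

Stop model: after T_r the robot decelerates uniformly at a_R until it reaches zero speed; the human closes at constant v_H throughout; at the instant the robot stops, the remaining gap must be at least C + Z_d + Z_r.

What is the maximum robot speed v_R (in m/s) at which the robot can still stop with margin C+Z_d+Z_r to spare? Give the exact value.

quadratic (1/10)·v² + (13/25)·v + (-693/1000) = 0
  disc = (13/25)² − 4·(1/10)·(-693/1000) = 1369/2500 ; √disc = 37/50
  v_R = (−(13/25) + 37/50) / (2·(1/10)) = 11/10 m/s
check:
braking lasts T_s = (11/10)/5 = 0.2200 s
reaction-phase robot travel = 1.1000·0.1200 = 0.1320 m
braking distance = 1.1000²/(2·5.0000) = 0.1210 m
human over T_r+T_s: 2.0000·(0.1200+0.2200) = 0.6800 m
C+Z_d+Z_r = 0.1200+0.0000+0.0800 = 0.2000 m
sum ≈ 0.1320+0.1210+0.6800+0.2000 ≈ 1.1330 m = S ✓

v_R_max = 11/10 m/s = 1.1000 m/s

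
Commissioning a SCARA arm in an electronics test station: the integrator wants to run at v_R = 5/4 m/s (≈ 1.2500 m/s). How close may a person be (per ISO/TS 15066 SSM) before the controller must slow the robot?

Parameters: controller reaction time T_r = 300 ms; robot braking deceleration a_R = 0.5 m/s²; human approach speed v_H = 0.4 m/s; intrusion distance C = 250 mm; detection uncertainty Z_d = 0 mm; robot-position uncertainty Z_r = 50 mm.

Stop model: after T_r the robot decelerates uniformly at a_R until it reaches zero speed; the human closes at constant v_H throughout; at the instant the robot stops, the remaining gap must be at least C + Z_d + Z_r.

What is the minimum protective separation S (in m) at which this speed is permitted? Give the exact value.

braking lasts T_s = (5/4)/(1/2) = 2.5000 s
robot in T_r: 1.2500·0.3000 = 0.3750 m
braking distance = 1.2500²/(2·0.5000) = 1.5625 m
human closes 0.4000·2.8000 = 1.1200 m
residual clearance needed = 0.2500+0.0000+0.0500 = 0.3000 m
S_min ≈ 0.3750+1.5625+1.1200+0.3000  ⇒  S_min = 1343/400 m

S_min = 1343/400 m = 3.3575 m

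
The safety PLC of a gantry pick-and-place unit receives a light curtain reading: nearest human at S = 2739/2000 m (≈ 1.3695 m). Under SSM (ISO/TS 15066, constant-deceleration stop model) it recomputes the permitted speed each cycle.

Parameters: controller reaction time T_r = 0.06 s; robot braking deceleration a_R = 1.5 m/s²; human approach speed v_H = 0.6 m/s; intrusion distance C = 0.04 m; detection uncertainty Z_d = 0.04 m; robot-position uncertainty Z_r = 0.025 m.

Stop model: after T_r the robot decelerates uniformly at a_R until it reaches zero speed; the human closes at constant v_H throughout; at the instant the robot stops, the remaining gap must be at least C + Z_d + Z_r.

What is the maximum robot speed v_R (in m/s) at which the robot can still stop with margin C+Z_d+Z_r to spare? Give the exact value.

v_R_max = 27/20 m/s = 1.3500 m/s

quadratic (1/3)·v² + (23/50)·v + (-2457/2000) = 0
  disc = (23/50)² − 4·(1/3)·(-2457/2000) = 1156/625 ; √disc = 34/25
  v_R = (−(23/50) + 34/25) / (2·(1/3)) = 27/20 m/s
check:
braking lasts T_s = (27/20)/(3/2) = 0.9000 s
robot covers v_R·T_r = 1.3500·0.0600 = 0.0810 m before braking
robot under decel: 1.3500²/(2·1.5000) = 0.6075 m
human closes 0.6000·0.9600 = 0.5760 m
C+Z_d+Z_r = 0.0400+0.0400+0.0250 = 0.1050 m
sum ≈ 0.0810+0.6075+0.5760+0.1050 ≈ 1.3695 m = S ✓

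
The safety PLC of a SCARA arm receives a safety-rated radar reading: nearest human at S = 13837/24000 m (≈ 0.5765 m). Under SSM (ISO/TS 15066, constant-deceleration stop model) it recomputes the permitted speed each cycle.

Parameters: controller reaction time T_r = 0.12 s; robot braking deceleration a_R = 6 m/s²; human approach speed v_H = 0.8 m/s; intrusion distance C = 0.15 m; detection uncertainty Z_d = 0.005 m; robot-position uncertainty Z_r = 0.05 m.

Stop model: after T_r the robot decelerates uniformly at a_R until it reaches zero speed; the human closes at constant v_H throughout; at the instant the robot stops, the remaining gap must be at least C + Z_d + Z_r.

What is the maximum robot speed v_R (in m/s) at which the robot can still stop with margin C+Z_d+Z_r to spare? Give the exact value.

v_R_max = 17/20 m/s = 0.8500 m/s

collect terms ⇒ (1/12)·v_R² + (19/75)·v_R + (-6613/24000) = 0
  disc = (19/75)² − 4·(1/12)·(-6613/24000) = 6241/40000 ; √disc = 79/200
  v_R = (−(19/75) + 79/200) / (2·(1/12)) = 17/20 m/s
check:
braking lasts T_s = (17/20)/6 = 0.1417 s
robot covers v_R·T_r = 0.8500·0.1200 = 0.1020 m before braking
robot covers 0.8500·0.1417 − ½·6.0000·0.1417² = 0.0602 m while stopping
human over T_r+T_s: 0.8000·(0.1200+0.1417) = 0.2093 m
margins: 0.1500+0.0050+0.0500 = 0.2050 m
sum ≈ 0.1020+0.0602+0.2093+0.2050 ≈ 0.5765 m = S ✓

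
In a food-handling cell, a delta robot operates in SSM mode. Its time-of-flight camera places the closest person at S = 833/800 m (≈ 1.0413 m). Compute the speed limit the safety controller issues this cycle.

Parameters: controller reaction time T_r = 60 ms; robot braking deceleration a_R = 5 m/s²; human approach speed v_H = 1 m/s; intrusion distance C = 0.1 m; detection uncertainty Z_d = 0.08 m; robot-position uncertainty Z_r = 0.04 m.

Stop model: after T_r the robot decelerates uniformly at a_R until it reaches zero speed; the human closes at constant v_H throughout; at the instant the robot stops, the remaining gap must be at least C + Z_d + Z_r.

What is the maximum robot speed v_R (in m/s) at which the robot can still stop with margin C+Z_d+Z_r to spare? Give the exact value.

at the boundary: (1/10)·v² + (13/50)·v + (-609/800) = 0
  disc = (13/50)² − 4·(1/10)·(-609/800) = 3721/10000 ; √disc = 61/100
  v_R = (−(13/50) + 61/100) / (2·(1/10)) = 7/4 m/s
check:
T_s = v_R/a_R = (7/4)/5 = 0.3500 s
robot covers v_R·T_r = 1.7500·0.0600 = 0.1050 m before braking
robot covers 1.7500·0.3500 − ½·5.0000·0.3500² = 0.3063 m while stopping
human over T_r+T_s: 1.0000·(0.0600+0.3500) = 0.4100 m
C+Z_d+Z_r = 0.1000+0.0800+0.0400 = 0.2200 m
sum ≈ 0.1050+0.3063+0.4100+0.2200 ≈ 1.0413 m = S ✓

v_R_max = 7/4 m/s = 1.7500 m/s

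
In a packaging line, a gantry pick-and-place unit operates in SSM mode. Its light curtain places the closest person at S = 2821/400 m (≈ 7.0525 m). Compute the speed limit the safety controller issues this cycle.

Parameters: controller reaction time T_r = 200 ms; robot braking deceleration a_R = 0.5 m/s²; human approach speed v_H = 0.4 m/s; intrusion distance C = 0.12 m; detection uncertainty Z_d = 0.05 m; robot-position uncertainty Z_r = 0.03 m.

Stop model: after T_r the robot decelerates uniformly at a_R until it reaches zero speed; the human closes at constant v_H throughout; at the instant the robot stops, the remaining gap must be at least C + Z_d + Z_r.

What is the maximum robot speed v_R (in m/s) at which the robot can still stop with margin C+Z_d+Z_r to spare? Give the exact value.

at the boundary: (1)·v² + (1)·v + (-2709/400) = 0
  disc = (1)² − 4·(1)·(-2709/400) = 2809/100 ; √disc = 53/10
  v_R = (−(1) + 53/10) / (2·(1)) = 43/20 m/s
check:
T_s = v_R/a_R = (43/20)/(1/2) = 4.3000 s
robot covers v_R·T_r = 2.1500·0.2000 = 0.4300 m before braking
robot covers 2.1500·4.3000 − ½·0.5000·4.3000² = 4.6225 m while stopping
human closes 0.4000·4.5000 = 1.8000 m
C+Z_d+Z_r = 0.1200+0.0500+0.0300 = 0.2000 m
sum ≈ 0.4300+4.6225+1.8000+0.2000 ≈ 7.0525 m = S ✓

v_R_max = 43/20 m/s = 2.1500 m/s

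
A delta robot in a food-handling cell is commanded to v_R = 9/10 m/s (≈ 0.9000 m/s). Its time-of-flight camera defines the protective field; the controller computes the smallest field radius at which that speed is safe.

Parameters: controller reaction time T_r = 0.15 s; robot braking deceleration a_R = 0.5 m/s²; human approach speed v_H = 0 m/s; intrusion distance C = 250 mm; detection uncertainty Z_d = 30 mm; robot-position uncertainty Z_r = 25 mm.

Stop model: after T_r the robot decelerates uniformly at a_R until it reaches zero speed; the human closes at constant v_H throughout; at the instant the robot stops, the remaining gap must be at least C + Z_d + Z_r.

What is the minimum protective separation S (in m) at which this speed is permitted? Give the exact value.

braking lasts T_s = (9/10)/(1/2) = 1.8000 s
reaction-phase robot travel = 0.9000·0.1500 = 0.1350 m
robot under decel: 0.9000²/(2·0.5000) = 0.8100 m
human closes 0.0000·1.9500 = 0.0000 m
C+Z_d+Z_r = 0.2500+0.0300+0.0250 = 0.3050 m
S_min ≈ 0.1350+0.8100+0.0000+0.3050  ⇒  S_min = 5/4 m

S_min = 5/4 m = 1.2500 m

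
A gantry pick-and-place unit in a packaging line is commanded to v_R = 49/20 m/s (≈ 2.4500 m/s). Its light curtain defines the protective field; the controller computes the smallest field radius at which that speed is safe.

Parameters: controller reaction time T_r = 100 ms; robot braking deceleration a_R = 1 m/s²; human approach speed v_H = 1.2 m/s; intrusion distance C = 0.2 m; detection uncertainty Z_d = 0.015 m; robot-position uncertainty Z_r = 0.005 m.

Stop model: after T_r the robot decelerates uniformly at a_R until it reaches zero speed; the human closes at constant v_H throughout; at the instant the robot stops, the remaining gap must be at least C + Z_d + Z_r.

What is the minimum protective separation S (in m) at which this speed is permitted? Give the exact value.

stop time T_s = (49/20)/1 = 2.4500 s
reaction-phase robot travel = 2.4500·0.1000 = 0.2450 m
braking distance = 2.4500²/(2·1.0000) = 3.0013 m
person approaches 1.2000·(0.1000+2.4500) = 3.0600 m
margins: 0.2000+0.0150+0.0050 = 0.2200 m
S_min ≈ 0.2450+3.0013+3.0600+0.2200  ⇒  S_min = 5221/800 m

S_min = 5221/800 m = 6.5263 m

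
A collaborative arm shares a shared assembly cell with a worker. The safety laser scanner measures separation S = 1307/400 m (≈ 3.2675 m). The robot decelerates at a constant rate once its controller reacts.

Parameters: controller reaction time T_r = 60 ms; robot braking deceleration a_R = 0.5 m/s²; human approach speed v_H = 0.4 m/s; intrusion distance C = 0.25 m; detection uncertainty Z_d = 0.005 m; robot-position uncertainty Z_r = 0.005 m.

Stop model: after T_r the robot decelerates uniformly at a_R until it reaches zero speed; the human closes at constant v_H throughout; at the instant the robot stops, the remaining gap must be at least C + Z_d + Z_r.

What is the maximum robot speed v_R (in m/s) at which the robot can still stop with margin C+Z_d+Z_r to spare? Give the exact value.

v_R_max = 27/20 m/s = 1.3500 m/s

quadratic (1)·v² + (43/50)·v + (-5967/2000) = 0
  disc = (43/50)² − 4·(1)·(-5967/2000) = 7921/625 ; √disc = 89/25
  v_R = (−(43/50) + 89/25) / (2·(1)) = 27/20 m/s
check:
braking lasts T_s = (27/20)/(1/2) = 2.7000 s
robot in T_r: 1.3500·0.0600 = 0.0810 m
robot covers 1.3500·2.7000 − ½·0.5000·2.7000² = 1.8225 m while stopping
human closes 0.4000·2.7600 = 1.1040 m
residual clearance needed = 0.2500+0.0050+0.0050 = 0.2600 m
sum ≈ 0.0810+1.8225+1.1040+0.2600 ≈ 3.2675 m = S ✓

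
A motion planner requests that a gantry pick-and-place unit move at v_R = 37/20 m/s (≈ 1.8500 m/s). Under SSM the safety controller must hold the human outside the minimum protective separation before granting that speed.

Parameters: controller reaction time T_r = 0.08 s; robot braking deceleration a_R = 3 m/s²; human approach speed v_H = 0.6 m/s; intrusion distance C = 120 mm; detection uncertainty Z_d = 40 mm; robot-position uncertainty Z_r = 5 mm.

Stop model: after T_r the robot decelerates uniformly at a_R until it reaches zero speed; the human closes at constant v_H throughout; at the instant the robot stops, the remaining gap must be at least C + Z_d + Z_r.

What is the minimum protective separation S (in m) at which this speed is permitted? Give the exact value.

T_s = v_R/a_R = (37/20)/3 = 0.6167 s
reaction-phase robot travel = 1.8500·0.0800 = 0.1480 m
robot under decel: 1.8500²/(2·3.0000) = 0.5704 m
person approaches 0.6000·(0.0800+0.6167) = 0.4180 m
residual clearance needed = 0.1200+0.0400+0.0050 = 0.1650 m
S_min ≈ 0.1480+0.5704+0.4180+0.1650  ⇒  S_min = 15617/12000 m

S_min = 15617/12000 m = 1.3014 m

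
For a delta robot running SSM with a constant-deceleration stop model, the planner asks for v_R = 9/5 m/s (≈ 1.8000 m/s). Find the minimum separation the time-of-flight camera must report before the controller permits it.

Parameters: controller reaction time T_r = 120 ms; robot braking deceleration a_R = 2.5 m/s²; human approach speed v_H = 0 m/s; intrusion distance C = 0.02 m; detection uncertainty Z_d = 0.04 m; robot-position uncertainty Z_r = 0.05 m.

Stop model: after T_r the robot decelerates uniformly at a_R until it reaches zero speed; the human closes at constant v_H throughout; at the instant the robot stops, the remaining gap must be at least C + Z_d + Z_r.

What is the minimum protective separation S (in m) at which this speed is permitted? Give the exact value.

T_s = v_R/a_R = (9/5)/(5/2) = 0.7200 s
robot covers v_R·T_r = 1.8000·0.1200 = 0.2160 m before braking
robot covers 1.8000·0.7200 − ½·2.5000·0.7200² = 0.6480 m while stopping
human closes 0.0000·0.8400 = 0.0000 m
C+Z_d+Z_r = 0.0200+0.0400+0.0500 = 0.1100 m
S_min ≈ 0.2160+0.6480+0.0000+0.1100  ⇒  S_min = 487/500 m

S_min = 487/500 m = 0.9740 m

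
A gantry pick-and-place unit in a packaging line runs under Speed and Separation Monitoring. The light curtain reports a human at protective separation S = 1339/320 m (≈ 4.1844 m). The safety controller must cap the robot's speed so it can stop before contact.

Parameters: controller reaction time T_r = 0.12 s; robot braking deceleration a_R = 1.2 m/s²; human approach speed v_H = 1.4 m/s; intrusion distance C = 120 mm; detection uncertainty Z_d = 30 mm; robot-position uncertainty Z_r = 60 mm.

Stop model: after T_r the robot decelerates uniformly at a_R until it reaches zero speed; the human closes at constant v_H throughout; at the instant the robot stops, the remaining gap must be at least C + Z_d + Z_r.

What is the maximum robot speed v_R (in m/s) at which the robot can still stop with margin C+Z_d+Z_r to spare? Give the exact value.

v_R_max = 37/20 m/s = 1.8500 m/s

quadratic (5/12)·v² + (193/150)·v + (-30451/8000) = 0
  disc = (193/150)² − 4·(5/12)·(-30451/8000) = 2879809/360000 ; √disc = 1697/600
  v_R = (−(193/150) + 1697/600) / (2·(5/12)) = 37/20 m/s
check:
braking lasts T_s = (37/20)/(6/5) = 1.5417 s
robot covers v_R·T_r = 1.8500·0.1200 = 0.2220 m before braking
braking distance = 1.8500²/(2·1.2000) = 1.4260 m
human closes 1.4000·1.6617 = 2.3263 m
margins: 0.1200+0.0300+0.0600 = 0.2100 m
sum ≈ 0.2220+1.4260+2.3263+0.2100 ≈ 4.1844 m = S ✓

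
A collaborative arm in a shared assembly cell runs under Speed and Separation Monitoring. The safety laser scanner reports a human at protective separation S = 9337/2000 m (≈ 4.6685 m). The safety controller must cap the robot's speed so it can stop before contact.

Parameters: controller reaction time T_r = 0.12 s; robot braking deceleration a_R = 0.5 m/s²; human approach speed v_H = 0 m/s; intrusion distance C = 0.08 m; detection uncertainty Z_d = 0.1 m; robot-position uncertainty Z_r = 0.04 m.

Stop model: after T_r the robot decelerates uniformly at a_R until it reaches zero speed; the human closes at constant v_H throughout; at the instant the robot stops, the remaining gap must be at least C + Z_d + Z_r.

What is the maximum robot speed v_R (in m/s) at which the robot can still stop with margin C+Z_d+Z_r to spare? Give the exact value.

quadratic (1)·v² + (3/25)·v + (-8897/2000) = 0
  disc = (3/25)² − 4·(1)·(-8897/2000) = 44521/2500 ; √disc = 211/50
  v_R = (−(3/25) + 211/50) / (2·(1)) = 41/20 m/s
check:
T_s = v_R/a_R = (41/20)/(1/2) = 4.1000 s
reaction-phase robot travel = 2.0500·0.1200 = 0.2460 m
braking distance = 2.0500²/(2·0.5000) = 4.2025 m
person approaches 0.0000·(0.1200+4.1000) = 0.0000 m
residual clearance needed = 0.0800+0.1000+0.0400 = 0.2200 m
sum ≈ 0.2460+4.2025+0.0000+0.2200 ≈ 4.6685 m = S ✓

v_R_max = 41/20 m/s = 2.0500 m/s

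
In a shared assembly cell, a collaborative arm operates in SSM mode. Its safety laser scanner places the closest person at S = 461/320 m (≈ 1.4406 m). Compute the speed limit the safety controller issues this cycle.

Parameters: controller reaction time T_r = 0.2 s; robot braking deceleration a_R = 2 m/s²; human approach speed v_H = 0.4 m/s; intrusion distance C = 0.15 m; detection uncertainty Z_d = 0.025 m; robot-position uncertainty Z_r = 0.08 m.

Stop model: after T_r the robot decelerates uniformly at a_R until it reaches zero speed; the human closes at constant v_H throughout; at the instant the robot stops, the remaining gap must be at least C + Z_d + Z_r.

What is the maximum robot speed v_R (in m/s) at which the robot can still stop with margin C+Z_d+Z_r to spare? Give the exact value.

collect terms ⇒ (1/4)·v_R² + (2/5)·v_R + (-1769/1600) = 0
  disc = (2/5)² − 4·(1/4)·(-1769/1600) = 81/64 ; √disc = 9/8
  v_R = (−(2/5) + 9/8) / (2·(1/4)) = 29/20 m/s
check:
stop time T_s = (29/20)/2 = 0.7250 s
robot in T_r: 1.4500·0.2000 = 0.2900 m
braking distance = 1.4500²/(2·2.0000) = 0.5256 m
human over T_r+T_s: 0.4000·(0.2000+0.7250) = 0.3700 m
residual clearance needed = 0.1500+0.0250+0.0800 = 0.2550 m
sum ≈ 0.2900+0.5256+0.3700+0.2550 ≈ 1.4406 m = S ✓

v_R_max = 29/20 m/s = 1.4500 m/s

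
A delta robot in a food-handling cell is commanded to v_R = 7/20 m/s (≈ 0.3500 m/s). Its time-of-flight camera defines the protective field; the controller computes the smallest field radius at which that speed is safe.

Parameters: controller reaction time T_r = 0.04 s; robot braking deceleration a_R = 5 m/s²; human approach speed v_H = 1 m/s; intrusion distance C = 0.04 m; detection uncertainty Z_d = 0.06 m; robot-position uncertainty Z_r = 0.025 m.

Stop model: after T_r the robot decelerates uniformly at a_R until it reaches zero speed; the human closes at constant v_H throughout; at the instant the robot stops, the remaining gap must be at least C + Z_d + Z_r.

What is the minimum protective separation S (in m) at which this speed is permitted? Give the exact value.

S_min = 209/800 m = 0.2612 m

braking lasts T_s = (7/20)/5 = 0.0700 s
robot covers v_R·T_r = 0.3500·0.0400 = 0.0140 m before braking
robot covers 0.3500·0.0700 − ½·5.0000·0.0700² = 0.0123 m while stopping
person approaches 1.0000·(0.0400+0.0700) = 0.1100 m
residual clearance needed = 0.0400+0.0600+0.0250 = 0.1250 m
S_min ≈ 0.0140+0.0123+0.1100+0.1250  ⇒  S_min = 209/800 m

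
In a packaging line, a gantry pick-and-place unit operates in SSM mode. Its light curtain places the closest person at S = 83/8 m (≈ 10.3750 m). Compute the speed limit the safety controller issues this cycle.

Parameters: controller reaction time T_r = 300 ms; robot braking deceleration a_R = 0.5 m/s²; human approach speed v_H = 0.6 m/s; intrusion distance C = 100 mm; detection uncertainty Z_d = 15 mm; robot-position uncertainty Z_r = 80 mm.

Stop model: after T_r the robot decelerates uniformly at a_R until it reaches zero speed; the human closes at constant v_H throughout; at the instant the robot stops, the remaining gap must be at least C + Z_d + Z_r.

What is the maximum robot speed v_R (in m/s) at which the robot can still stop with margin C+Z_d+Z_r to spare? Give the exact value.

quadratic (1)·v² + (3/2)·v + (-10) = 0
  disc = (3/2)² − 4·(1)·(-10) = 169/4 ; √disc = 13/2
  v_R = (−(3/2) + 13/2) / (2·(1)) = 5/2 m/s
check:
T_s = v_R/a_R = (5/2)/(1/2) = 5.0000 s
robot covers v_R·T_r = 2.5000·0.3000 = 0.7500 m before braking
robot covers 2.5000·5.0000 − ½·0.5000·5.0000² = 6.2500 m while stopping
person approaches 0.6000·(0.3000+5.0000) = 3.1800 m
margins: 0.1000+0.0150+0.0800 = 0.1950 m
sum ≈ 0.7500+6.2500+3.1800+0.1950 ≈ 10.3750 m = S ✓

v_R_max = 5/2 m/s = 2.5000 m/s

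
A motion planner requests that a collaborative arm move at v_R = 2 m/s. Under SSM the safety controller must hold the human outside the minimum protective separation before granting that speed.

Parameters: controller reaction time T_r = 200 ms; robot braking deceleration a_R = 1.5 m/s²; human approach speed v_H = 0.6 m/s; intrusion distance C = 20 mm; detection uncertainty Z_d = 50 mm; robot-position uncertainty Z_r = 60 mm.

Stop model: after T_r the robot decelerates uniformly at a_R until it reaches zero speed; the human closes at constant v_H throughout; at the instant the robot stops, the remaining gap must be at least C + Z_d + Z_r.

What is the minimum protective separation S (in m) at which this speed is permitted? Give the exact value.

S_min = 167/60 m = 2.7833 m

braking lasts T_s = 2/(3/2) = 1.3333 s
reaction-phase robot travel = 2.0000·0.2000 = 0.4000 m
robot under decel: 2.0000²/(2·1.5000) = 1.3333 m
human over T_r+T_s: 0.6000·(0.2000+1.3333) = 0.9200 m
margins: 0.0200+0.0500+0.0600 = 0.1300 m
S_min ≈ 0.4000+1.3333+0.9200+0.1300  ⇒  S_min = 167/60 m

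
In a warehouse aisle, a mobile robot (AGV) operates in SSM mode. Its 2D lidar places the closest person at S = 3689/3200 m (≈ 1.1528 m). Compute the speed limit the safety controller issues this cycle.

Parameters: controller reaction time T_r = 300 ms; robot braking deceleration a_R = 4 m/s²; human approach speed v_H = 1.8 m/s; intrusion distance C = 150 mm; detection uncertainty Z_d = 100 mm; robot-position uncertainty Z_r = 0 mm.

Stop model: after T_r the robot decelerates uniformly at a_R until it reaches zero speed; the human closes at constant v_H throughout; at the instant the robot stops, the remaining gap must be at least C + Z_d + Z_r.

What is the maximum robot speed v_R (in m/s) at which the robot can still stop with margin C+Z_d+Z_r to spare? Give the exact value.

v_R_max = 9/20 m/s = 0.4500 m/s

quadratic (1/8)·v² + (3/4)·v + (-1161/3200) = 0
  disc = (3/4)² − 4·(1/8)·(-1161/3200) = 4761/6400 ; √disc = 69/80
  v_R = (−(3/4) + 69/80) / (2·(1/8)) = 9/20 m/s
check:
T_s = v_R/a_R = (9/20)/4 = 0.1125 s
robot in T_r: 0.4500·0.3000 = 0.1350 m
robot covers 0.4500·0.1125 − ½·4.0000·0.1125² = 0.0253 m while stopping
human closes 1.8000·0.4125 = 0.7425 m
residual clearance needed = 0.1500+0.1000+0.0000 = 0.2500 m
sum ≈ 0.1350+0.0253+0.7425+0.2500 ≈ 1.1528 m = S ✓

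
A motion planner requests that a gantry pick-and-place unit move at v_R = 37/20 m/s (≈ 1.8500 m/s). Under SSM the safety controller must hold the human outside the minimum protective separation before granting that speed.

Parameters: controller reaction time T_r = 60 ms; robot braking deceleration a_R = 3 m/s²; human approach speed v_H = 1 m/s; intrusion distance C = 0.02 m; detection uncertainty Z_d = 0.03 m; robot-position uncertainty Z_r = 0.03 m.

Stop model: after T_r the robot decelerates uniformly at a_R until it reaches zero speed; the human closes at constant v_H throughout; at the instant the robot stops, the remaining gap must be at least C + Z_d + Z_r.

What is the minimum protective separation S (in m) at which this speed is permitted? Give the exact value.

stop time T_s = (37/20)/3 = 0.6167 s
robot covers v_R·T_r = 1.8500·0.0600 = 0.1110 m before braking
robot covers 1.8500·0.6167 − ½·3.0000·0.6167² = 0.5704 m while stopping
human over T_r+T_s: 1.0000·(0.0600+0.6167) = 0.6767 m
C+Z_d+Z_r = 0.0200+0.0300+0.0300 = 0.0800 m
S_min ≈ 0.1110+0.5704+0.6767+0.0800  ⇒  S_min = 17257/12000 m

S_min = 17257/12000 m = 1.4381 m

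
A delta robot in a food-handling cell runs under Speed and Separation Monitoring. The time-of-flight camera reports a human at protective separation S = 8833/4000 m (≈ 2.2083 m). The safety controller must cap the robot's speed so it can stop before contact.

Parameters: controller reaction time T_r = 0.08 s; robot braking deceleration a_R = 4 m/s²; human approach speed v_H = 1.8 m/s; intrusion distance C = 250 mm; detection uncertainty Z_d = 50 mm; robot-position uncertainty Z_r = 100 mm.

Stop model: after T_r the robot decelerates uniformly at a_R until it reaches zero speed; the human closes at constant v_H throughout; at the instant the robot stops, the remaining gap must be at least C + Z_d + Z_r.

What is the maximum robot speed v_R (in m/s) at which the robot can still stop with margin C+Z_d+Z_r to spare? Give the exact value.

at the boundary: (1/8)·v² + (53/100)·v + (-6657/4000) = 0
  disc = (53/100)² − 4·(1/8)·(-6657/4000) = 44521/40000 ; √disc = 211/200
  v_R = (−(53/100) + 211/200) / (2·(1/8)) = 21/10 m/s
check:
stop time T_s = (21/10)/4 = 0.5250 s
robot in T_r: 2.1000·0.0800 = 0.1680 m
braking distance = 2.1000²/(2·4.0000) = 0.5513 m
human closes 1.8000·0.6050 = 1.0890 m
residual clearance needed = 0.2500+0.0500+0.1000 = 0.4000 m
sum ≈ 0.1680+0.5513+1.0890+0.4000 ≈ 2.2083 m = S ✓

v_R_max = 21/10 m/s = 2.1000 m/s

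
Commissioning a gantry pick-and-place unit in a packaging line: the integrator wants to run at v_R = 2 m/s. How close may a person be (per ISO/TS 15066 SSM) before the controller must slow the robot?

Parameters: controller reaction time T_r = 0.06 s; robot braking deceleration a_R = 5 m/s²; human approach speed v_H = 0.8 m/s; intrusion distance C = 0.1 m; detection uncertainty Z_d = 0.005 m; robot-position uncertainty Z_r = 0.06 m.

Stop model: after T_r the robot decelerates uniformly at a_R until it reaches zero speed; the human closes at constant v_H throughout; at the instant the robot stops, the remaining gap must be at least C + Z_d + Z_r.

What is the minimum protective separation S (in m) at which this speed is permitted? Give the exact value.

S_min = 1053/1000 m = 1.0530 m

braking lasts T_s = 2/5 = 0.4000 s
robot in T_r: 2.0000·0.0600 = 0.1200 m
robot covers 2.0000·0.4000 − ½·5.0000·0.4000² = 0.4000 m while stopping
human over T_r+T_s: 0.8000·(0.0600+0.4000) = 0.3680 m
residual clearance needed = 0.1000+0.0050+0.0600 = 0.1650 m
S_min ≈ 0.1200+0.4000+0.3680+0.1650  ⇒  S_min = 1053/1000 m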